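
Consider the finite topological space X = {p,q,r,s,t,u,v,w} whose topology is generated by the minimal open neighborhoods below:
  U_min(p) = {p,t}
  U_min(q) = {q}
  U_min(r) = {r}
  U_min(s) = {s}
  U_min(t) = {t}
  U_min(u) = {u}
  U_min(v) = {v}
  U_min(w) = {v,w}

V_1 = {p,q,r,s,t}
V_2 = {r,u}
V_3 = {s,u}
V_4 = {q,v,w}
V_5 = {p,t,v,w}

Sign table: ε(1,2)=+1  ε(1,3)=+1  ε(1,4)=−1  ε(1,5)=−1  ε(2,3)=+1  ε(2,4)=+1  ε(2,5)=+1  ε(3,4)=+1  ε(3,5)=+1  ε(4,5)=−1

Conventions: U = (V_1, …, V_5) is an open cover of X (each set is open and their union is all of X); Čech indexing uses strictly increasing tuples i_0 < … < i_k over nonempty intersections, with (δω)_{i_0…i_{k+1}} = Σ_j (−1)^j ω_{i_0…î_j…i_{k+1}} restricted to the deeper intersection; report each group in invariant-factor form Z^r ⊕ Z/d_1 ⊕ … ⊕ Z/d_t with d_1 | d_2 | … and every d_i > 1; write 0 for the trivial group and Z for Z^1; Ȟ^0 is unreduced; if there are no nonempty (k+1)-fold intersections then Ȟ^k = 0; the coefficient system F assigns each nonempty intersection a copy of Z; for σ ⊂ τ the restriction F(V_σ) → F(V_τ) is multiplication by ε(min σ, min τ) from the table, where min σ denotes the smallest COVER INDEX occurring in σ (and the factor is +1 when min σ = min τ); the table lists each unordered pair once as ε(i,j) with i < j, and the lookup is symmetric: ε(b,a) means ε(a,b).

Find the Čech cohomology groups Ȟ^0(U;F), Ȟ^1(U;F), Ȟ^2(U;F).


nerve simplices:
  V12={r} V13={s} V14={q} V15={p,t} V23={u} V45={v,w}
C dims 5,6; δ0: rk 5, SNF 1^4·2
degree 0: 5−5−0 = 0 → Ȟ^0 ≅ 0
degree 1: 6−0−5 = 1 plus torsion [2] → Ȟ^1 ≅ Z ⊕ Z/2
degree 2: 0−0−0 = 0 → Ȟ^2 ≅ 0

Ȟ^0(U;F) ≅ 0,  Ȟ^1(U;F) ≅ Z ⊕ Z/2,  Ȟ^2(U;F) ≅ 0


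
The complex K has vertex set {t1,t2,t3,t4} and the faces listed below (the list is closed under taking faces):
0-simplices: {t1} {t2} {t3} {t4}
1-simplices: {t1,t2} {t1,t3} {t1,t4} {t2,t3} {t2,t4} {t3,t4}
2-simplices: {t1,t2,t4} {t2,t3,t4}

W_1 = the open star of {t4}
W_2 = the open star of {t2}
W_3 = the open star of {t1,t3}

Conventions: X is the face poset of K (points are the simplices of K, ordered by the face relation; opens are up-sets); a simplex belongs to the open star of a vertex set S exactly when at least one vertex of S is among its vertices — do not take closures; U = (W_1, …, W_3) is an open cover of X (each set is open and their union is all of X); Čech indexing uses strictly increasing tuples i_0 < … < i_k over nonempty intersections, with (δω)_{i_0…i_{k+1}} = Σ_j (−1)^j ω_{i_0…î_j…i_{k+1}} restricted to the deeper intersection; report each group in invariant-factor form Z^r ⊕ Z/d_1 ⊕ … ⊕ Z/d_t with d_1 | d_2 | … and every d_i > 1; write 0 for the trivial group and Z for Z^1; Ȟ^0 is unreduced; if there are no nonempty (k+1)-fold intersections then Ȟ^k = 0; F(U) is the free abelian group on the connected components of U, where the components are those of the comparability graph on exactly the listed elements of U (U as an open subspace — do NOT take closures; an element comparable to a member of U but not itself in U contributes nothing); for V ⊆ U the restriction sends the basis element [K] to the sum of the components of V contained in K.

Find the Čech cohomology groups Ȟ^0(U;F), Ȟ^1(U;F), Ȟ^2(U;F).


nonempty intersections:
  W1={{t4},{t1,t4},{t2,t4},{t3,t4},{t1,t2,t4},{t2,t3,t4}} W2={{t2},{t1,t2},{t2,t3},{t2,t4},{t1,t2,t4},{t2,t3,t4}} W3={{t1},{t3},{t1,t2},{t1,t3},{t1,t4},{t2,t3},{t3,t4},{t1,t2,t4},{t2,t3,t4}}
  W12={{t2,t4},{t1,t2,t4},{t2,t3,t4}} W13={{t1,t4},{t3,t4},{t1,t2,t4},{t2,t3,t4}} W23={{t1,t2},{t2,t3},{t1,t2,t4},{t2,t3,t4}}
  W123={{t1,t2,t4},{t2,t3,t4}}
components per intersection:
  W1: {{t4},{t1,t4},{t2,t4},{t3,t4},{t1,t2,t4},{t2,t3,t4}}
  W2: {{t2},{t1,t2},{t2,t3},{t2,t4},{t1,t2,t4},{t2,t3,t4}}
  W3: {{t1},{t3},{t1,t2},{t1,t3},{t1,t4},{t2,t3},{t3,t4},{t1,t2,t4},{t2,t3,t4}}
  W12: {{t2,t4},{t1,t2,t4},{t2,t3,t4}}
  W13: {{t1,t4},{t1,t2,t4}} {{t3,t4},{t2,t3,t4}}
  W23: {{t1,t2},{t1,t2,t4}} {{t2,t3},{t2,t3,t4}}
  W123: {{t1,t2,t4}} {{t2,t3,t4}}
C dims 3,5,2; δ0: rk 2, SNF 1^2; δ1: rk 2, SNF 1^2
Ȟ^0: (3−2)−0=1 ⇒ Z
Ȟ^1: (5−2)−2=1 ⇒ Z
Ȟ^2: (2−0)−2=0 ⇒ 0

Ȟ^0 = Z; Ȟ^1 = Z; Ȟ^2 = 0


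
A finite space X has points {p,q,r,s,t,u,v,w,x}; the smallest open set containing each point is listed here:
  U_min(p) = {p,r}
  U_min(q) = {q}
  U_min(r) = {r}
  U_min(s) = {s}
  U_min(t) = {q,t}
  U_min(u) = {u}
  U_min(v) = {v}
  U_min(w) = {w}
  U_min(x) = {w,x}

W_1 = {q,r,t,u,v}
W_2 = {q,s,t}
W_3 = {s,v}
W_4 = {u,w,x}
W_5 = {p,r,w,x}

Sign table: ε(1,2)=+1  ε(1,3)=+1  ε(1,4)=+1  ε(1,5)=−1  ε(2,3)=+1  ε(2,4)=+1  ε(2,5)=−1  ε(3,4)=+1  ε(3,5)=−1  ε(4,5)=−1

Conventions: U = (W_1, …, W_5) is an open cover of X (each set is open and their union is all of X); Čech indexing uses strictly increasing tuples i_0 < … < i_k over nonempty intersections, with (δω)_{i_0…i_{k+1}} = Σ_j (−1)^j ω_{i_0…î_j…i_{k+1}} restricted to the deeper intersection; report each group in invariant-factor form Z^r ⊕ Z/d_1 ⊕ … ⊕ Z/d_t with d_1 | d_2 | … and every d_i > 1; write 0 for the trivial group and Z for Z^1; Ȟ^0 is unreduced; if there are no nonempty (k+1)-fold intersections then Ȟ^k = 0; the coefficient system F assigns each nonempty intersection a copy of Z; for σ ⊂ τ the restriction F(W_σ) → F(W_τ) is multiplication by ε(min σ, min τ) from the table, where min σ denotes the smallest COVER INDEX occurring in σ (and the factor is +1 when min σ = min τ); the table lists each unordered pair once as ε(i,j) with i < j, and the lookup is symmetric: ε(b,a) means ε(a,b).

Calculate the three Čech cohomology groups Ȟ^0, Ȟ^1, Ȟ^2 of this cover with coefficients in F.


intersection data:
  W12={q,t} W13={v} W14={u} W15={r} W23={s} W45={w,x}
C dims 5,6; δ0: rk 4, SNF 1^4
Ȟ^0 = (5 − 4) − 0 = 1, so Ȟ^0 ≅ Z
Ȟ^1 = (6 − 0) − 4 = 2, so Ȟ^1 ≅ Z^2
Ȟ^2 = (0 − 0) − 0 = 0, so Ȟ^2 ≅ 0

Ȟ^0 ≅ Z, Ȟ^1 ≅ Z^2, Ȟ^2 ≅ 0


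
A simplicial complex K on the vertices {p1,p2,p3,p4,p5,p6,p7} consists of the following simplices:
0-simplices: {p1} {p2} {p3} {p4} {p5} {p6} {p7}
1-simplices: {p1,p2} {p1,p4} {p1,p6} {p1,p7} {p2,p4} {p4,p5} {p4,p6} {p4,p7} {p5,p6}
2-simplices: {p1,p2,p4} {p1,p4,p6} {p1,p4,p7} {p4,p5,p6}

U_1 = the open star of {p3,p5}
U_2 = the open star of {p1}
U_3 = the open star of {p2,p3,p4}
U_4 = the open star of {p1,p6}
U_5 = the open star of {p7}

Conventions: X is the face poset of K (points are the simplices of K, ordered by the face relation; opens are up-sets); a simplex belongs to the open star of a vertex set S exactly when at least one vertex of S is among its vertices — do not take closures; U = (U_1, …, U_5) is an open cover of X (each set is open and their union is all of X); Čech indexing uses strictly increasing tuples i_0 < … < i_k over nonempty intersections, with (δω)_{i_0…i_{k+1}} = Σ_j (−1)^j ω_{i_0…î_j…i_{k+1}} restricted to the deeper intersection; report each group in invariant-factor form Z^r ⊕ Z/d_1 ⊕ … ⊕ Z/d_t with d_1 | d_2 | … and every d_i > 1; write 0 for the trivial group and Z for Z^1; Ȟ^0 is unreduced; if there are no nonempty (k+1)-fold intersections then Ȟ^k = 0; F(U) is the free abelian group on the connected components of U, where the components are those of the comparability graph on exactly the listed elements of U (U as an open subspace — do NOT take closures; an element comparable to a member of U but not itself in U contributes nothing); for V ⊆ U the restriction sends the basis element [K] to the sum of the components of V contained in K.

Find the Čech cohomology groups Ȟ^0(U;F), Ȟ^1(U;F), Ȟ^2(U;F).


intersection data:
  U1={{p3},{p5},{p4,p5},{p5,p6},{p4,p5,p6}} U2={{p1},{p1,p2},{p1,p4},{p1,p6},{p1,p7},{p1,p2,p4},{p1,p4,p6},{p1,p4,p7}} U3={{p2},{p3},{p4},{p1,p2},{p1,p4},{p2,p4},{p4,p5},{p4,p6},{p4,p7},{p1,p2,p4},{p1,p4,p6},{p1,p4,p7},{p4,p5,p6}} U4={{p1},{p6},{p1,p2},{p1,p4},{p1,p6},{p1,p7},{p4,p6},{p5,p6},{p1,p2,p4},{p1,p4,p6},{p1,p4,p7},{p4,p5,p6}} U5={{p7},{p1,p7},{p4,p7},{p1,p4,p7}}
  U13={{p3},{p4,p5},{p4,p5,p6}} U14={{p5,p6},{p4,p5,p6}} U23={{p1,p2},{p1,p4},{p1,p2,p4},{p1,p4,p6},{p1,p4,p7}} U24={{p1},{p1,p2},{p1,p4},{p1,p6},{p1,p7},{p1,p2,p4},{p1,p4,p6},{p1,p4,p7}} U25={{p1,p7},{p1,p4,p7}} U34={{p1,p2},{p1,p4},{p4,p6},{p1,p2,p4},{p1,p4,p6},{p1,p4,p7},{p4,p5,p6}} U35={{p4,p7},{p1,p4,p7}} U45={{p1,p7},{p1,p4,p7}}
  U134={{p4,p5,p6}} U234={{p1,p2},{p1,p4},{p1,p2,p4},{p1,p4,p6},{p1,p4,p7}} U235={{p1,p4,p7}} U245={{p1,p7},{p1,p4,p7}} U345={{p1,p4,p7}}
  U2345={{p1,p4,p7}}
components per intersection:
  U1: {{p3}} {{p5},{p4,p5},{p5,p6},{p4,p5,p6}}
  U2: {{p1},{p1,p2},{p1,p4},{p1,p6},{p1,p7},{p1,p2,p4},{p1,p4,p6},{p1,p4,p7}}
  U3: {{p2},{p4},{p1,p2},{p1,p4},{p2,p4},{p4,p5},{p4,p6},{p4,p7},{p1,p2,p4},{p1,p4,p6},{p1,p4,p7},{p4,p5,p6}} {{p3}}
  U4: {{p1},{p6},{p1,p2},{p1,p4},{p1,p6},{p1,p7},{p4,p6},{p5,p6},{p1,p2,p4},{p1,p4,p6},{p1,p4,p7},{p4,p5,p6}}
  U5: {{p7},{p1,p7},{p4,p7},{p1,p4,p7}}
  U13: {{p3}} {{p4,p5},{p4,p5,p6}}
  U14: {{p5,p6},{p4,p5,p6}}
  U23: {{p1,p2},{p1,p4},{p1,p2,p4},{p1,p4,p6},{p1,p4,p7}}
  U24: {{p1},{p1,p2},{p1,p4},{p1,p6},{p1,p7},{p1,p2,p4},{p1,p4,p6},{p1,p4,p7}}
  U25: {{p1,p7},{p1,p4,p7}}
  U34: {{p1,p2},{p1,p4},{p4,p6},{p1,p2,p4},{p1,p4,p6},{p1,p4,p7},{p4,p5,p6}}
  U35: {{p4,p7},{p1,p4,p7}}
  U45: {{p1,p7},{p1,p4,p7}}
  U134: {{p4,p5,p6}}
  U234: {{p1,p2},{p1,p4},{p1,p2,p4},{p1,p4,p6},{p1,p4,p7}}
  U235: {{p1,p4,p7}}
  U245: {{p1,p7},{p1,p4,p7}}
  U345: {{p1,p4,p7}}
  U2345: {{p1,p4,p7}}
C dims 7,9,5,1; δ0: rk 5, SNF 1^5; δ1: rk 4, SNF 1^4; δ2: rk 1, SNF 1^1
Ȟ^0 = (7 − 5) − 0 = 2, so Ȟ^0 ≅ Z^2
Ȟ^1 = (9 − 4) − 5 = 0, so Ȟ^1 ≅ 0
Ȟ^2 = (5 − 1) − 4 = 0, so Ȟ^2 ≅ 0

Ȟ^0 = Z^2; Ȟ^1 = 0; Ȟ^2 = 0


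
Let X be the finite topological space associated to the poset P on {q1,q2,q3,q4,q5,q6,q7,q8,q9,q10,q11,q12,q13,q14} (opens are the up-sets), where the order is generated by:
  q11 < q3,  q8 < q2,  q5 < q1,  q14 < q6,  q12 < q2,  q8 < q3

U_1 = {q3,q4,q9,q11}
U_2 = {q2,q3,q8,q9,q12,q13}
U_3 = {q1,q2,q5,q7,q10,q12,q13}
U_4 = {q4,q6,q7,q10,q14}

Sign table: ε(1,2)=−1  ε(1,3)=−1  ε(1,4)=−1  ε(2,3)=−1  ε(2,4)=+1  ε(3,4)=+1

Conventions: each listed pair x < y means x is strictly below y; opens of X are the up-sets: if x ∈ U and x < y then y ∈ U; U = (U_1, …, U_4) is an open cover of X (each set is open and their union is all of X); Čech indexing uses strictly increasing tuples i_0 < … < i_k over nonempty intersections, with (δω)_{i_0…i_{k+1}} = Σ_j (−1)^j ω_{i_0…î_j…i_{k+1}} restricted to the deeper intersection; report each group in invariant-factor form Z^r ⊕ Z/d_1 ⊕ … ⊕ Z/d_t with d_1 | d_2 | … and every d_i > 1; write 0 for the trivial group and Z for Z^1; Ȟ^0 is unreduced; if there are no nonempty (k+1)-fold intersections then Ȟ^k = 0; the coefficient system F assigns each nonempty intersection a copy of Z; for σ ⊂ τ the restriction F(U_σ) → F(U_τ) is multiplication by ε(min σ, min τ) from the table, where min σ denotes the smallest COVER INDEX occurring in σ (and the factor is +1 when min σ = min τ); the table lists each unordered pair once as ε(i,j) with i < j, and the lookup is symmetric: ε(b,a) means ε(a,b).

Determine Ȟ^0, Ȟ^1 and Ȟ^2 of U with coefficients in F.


nerve simplices:
  U12={q3,q9} U14={q4} U23={q2,q12,q13} U34={q7,q10}
C dims 4,4; δ0: rk 4, SNF 1^3·2
degree 0: 4−4−0 = 0 → Ȟ^0 ≅ 0
degree 1: 4−0−4 = 0 plus torsion [2] → Ȟ^1 ≅ Z/2
degree 2: 0−0−0 = 0 → Ȟ^2 ≅ 0

Ȟ^0 ≅ 0, Ȟ^1 ≅ Z/2, Ȟ^2 ≅ 0


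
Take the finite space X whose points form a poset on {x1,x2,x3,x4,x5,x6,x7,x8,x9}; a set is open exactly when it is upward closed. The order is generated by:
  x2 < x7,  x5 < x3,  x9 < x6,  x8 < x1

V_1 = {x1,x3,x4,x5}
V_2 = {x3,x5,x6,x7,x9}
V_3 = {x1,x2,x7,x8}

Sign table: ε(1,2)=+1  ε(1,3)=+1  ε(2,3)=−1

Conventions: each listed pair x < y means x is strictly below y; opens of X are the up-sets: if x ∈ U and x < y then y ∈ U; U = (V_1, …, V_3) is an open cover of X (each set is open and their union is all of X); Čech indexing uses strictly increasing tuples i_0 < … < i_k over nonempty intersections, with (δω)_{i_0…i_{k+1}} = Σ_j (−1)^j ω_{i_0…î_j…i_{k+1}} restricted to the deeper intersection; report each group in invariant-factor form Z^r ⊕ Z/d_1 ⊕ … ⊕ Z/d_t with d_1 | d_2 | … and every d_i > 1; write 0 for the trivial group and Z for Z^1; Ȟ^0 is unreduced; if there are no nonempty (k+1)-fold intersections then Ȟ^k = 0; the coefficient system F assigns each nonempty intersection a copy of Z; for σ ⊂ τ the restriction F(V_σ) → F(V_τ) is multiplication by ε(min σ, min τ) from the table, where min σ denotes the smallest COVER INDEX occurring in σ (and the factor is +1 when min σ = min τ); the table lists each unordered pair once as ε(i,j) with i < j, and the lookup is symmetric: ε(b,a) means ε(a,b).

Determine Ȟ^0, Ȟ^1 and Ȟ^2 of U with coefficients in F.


nonempty intersections:
  V12={x3,x5} V13={x1} V23={x7}
C dims 3,3; δ0: rk 3, SNF 1^2·2
Ȟ^0: (3−3)−0=0 ⇒ 0
Ȟ^1: (3−0)−3=0 plus torsion [2] ⇒ Z/2
Ȟ^2: (0−0)−0=0 ⇒ 0

Ȟ^0(U;F) ≅ 0,  Ȟ^1(U;F) ≅ Z/2,  Ȟ^2(U;F) ≅ 0


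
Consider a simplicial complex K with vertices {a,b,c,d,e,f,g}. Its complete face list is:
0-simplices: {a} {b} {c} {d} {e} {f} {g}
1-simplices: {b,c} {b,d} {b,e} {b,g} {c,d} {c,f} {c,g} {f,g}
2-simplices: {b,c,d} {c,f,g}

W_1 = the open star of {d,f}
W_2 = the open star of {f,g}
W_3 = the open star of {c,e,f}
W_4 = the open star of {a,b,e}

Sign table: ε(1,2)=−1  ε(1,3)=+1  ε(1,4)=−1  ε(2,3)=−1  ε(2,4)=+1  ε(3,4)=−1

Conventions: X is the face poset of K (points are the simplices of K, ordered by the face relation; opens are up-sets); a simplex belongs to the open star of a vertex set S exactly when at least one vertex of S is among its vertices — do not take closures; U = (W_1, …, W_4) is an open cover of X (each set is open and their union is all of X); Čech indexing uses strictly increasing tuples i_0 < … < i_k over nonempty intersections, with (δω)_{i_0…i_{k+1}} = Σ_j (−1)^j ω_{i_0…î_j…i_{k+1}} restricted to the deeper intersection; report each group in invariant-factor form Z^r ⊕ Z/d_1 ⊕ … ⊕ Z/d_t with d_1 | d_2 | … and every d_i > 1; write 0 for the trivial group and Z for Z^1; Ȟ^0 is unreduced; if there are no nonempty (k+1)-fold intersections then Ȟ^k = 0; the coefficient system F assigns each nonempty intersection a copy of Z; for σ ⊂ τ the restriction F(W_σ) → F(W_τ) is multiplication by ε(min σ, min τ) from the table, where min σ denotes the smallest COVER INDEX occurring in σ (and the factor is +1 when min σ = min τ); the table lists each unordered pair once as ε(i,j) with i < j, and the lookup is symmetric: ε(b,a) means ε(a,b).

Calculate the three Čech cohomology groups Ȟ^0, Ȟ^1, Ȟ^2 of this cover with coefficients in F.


Ȟ^0 = Z; Ȟ^1 = Z; Ȟ^2 = 0

nerve simplices:
  W1={{d},{f},{b,d},{c,d},{c,f},{f,g},{b,c,d},{c,f,g}} W2={{f},{g},{b,g},{c,f},{c,g},{f,g},{c,f,g}} W3={{c},{e},{f},{b,c},{b,e},{c,d},{c,f},{c,g},{f,g},{b,c,d},{c,f,g}} W4={{a},{b},{e},{b,c},{b,d},{b,e},{b,g},{b,c,d}}
  W12={{f},{c,f},{f,g},{c,f,g}} W13={{f},{c,d},{c,f},{f,g},{b,c,d},{c,f,g}} W14={{b,d},{b,c,d}} W23={{f},{c,f},{c,g},{f,g},{c,f,g}} W24={{b,g}} W34={{e},{b,c},{b,e},{b,c,d}}
  W123={{f},{c,f},{f,g},{c,f,g}} W134={{b,c,d}}
C dims 4,6,2; δ0: rk 3, SNF 1^3; δ1: rk 2, SNF 1^2
degree 0: 4−3−0 = 1 → Ȟ^0 ≅ Z
degree 1: 6−2−3 = 1 → Ȟ^1 ≅ Z
degree 2: 2−0−2 = 0 → Ȟ^2 ≅ 0


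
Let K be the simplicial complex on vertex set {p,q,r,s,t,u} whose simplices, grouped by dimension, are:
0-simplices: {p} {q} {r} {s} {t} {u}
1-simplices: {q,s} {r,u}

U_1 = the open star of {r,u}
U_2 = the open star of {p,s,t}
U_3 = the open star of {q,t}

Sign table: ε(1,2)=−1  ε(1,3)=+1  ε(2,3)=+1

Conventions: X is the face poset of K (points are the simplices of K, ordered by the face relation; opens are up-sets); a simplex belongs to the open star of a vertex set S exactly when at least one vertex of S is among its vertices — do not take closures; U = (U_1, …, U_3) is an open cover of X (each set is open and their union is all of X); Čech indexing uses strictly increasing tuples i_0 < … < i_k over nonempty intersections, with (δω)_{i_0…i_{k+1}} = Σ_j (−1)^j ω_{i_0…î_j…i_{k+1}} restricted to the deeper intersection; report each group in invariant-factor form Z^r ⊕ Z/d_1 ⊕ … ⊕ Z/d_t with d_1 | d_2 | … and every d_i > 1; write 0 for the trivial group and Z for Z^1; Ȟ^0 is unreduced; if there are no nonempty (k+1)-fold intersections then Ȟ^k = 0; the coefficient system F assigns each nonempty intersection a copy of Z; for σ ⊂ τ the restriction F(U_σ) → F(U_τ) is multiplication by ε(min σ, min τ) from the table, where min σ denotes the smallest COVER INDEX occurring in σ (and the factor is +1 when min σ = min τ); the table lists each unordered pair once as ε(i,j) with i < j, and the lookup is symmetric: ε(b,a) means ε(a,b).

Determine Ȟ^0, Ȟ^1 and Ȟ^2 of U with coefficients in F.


nerve simplices:
  U1={{r},{u},{r,u}} U2={{p},{s},{t},{q,s}} U3={{q},{t},{q,s}}
  U23={{t},{q,s}}
C dims 3,1; δ0: rk 1, SNF 1^1
degree 0: 3−1−0 = 2 → Ȟ^0 ≅ Z^2
degree 1: 1−0−1 = 0 → Ȟ^1 ≅ 0
degree 2: 0−0−0 = 0 → Ȟ^2 ≅ 0

Ȟ^0 ≅ Z^2; Ȟ^1 ≅ 0; Ȟ^2 ≅ 0


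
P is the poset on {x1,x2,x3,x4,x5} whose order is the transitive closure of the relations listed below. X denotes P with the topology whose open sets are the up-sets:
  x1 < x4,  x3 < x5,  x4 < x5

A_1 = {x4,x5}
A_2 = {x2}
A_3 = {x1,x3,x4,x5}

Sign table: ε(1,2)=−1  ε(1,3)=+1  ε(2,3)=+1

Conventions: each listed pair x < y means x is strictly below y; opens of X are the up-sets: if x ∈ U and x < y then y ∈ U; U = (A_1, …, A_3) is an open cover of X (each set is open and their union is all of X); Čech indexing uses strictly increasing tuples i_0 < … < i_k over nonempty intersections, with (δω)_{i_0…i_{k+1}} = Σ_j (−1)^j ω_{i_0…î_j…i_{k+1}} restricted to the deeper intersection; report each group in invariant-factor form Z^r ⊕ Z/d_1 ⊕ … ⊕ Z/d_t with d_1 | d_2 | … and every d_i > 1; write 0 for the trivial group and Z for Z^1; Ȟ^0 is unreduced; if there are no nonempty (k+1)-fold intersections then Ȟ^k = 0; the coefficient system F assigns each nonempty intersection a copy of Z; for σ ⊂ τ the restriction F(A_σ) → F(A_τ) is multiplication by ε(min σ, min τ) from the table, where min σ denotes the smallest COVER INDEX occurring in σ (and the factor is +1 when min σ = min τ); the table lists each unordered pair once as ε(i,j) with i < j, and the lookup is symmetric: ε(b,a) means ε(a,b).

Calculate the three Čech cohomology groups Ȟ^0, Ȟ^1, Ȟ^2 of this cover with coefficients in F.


Ȟ^0(U;F) ≅ Z^2,  Ȟ^1(U;F) ≅ 0,  Ȟ^2(U;F) ≅ 0

intersection data:
  A13={x4,x5}
C dims 3,1; δ0: rk 1, SNF 1^1
Ȟ^0 = (3 − 1) − 0 = 2, so Ȟ^0 ≅ Z^2
Ȟ^1 = (1 − 0) − 1 = 0, so Ȟ^1 ≅ 0
Ȟ^2 = (0 − 0) − 0 = 0, so Ȟ^2 ≅ 0


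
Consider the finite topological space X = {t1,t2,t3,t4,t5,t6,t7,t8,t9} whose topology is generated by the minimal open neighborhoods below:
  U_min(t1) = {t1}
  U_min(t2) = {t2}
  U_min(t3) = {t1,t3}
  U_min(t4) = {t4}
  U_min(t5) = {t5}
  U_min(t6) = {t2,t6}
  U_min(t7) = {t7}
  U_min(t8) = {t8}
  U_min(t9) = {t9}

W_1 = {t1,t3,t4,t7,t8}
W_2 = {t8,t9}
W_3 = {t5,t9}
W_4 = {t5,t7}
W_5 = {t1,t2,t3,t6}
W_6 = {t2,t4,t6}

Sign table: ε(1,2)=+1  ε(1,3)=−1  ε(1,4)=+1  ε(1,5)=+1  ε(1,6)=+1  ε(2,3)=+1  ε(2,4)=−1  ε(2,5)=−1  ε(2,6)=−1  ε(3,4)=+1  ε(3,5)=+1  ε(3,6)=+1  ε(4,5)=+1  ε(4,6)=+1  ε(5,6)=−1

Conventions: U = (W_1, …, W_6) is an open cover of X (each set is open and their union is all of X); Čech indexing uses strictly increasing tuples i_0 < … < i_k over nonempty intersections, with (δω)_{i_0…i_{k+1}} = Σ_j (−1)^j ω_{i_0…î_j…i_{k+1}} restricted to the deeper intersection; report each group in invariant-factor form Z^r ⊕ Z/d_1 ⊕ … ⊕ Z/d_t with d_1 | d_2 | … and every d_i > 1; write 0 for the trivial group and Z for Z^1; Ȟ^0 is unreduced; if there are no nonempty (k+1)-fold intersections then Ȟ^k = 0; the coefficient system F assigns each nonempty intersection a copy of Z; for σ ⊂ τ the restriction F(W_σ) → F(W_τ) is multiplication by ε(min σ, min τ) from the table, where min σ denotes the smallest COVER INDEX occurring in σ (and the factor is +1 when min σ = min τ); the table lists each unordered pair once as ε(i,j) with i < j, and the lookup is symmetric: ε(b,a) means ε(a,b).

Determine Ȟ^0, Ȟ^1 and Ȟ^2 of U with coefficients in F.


Ȟ^0 ≅ 0, Ȟ^1 ≅ Z ⊕ Z/2, Ȟ^2 ≅ 0

nonempty overlaps:
  W12={t8} W14={t7} W15={t1,t3} W16={t4} W23={t9} W34={t5} W56={t2,t6}
C dims 6,7; δ0: rk 6, SNF 1^5·2
degree 0: 6−6−0 = 0 → Ȟ^0 ≅ 0
degree 1: 7−0−6 = 1 plus torsion [2] → Ȟ^1 ≅ Z ⊕ Z/2
degree 2: 0−0−0 = 0 → Ȟ^2 ≅ 0


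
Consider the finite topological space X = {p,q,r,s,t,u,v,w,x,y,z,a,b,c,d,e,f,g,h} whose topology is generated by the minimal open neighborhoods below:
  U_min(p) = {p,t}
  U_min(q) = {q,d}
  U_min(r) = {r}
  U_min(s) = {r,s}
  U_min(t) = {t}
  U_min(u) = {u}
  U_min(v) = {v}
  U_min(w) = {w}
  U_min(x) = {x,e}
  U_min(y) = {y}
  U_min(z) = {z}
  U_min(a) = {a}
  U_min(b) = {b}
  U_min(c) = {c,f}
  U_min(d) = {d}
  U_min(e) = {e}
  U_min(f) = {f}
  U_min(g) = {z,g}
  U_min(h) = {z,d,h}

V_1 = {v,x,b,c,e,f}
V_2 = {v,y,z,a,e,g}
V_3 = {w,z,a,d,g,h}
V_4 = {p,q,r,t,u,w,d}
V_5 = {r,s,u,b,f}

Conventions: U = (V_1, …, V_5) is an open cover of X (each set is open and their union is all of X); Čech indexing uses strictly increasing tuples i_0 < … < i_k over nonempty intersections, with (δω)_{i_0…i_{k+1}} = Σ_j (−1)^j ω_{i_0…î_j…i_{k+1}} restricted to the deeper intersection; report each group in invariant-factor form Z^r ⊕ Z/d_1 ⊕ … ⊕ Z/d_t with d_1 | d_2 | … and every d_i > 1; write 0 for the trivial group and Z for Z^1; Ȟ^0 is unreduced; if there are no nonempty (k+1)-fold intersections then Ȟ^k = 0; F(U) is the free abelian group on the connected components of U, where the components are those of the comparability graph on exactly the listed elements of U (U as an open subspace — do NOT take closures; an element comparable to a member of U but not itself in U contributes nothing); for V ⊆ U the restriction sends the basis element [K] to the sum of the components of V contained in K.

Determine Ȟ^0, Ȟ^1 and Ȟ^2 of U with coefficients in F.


Ȟ^0 ≅ Z^11, Ȟ^1 ≅ 0 and Ȟ^2 ≅ 0

nerve of the cover:
  V12={v,e} V15={b,f} V23={z,a,g} V34={w,d} V45={r,u}
components per intersection:
  V1: {v} {x,e} {b} {c,f}
  V2: {v} {y} {z,g} {a} {e}
  V3: {w} {z,d,g,h} {a}
  V4: {p,t} {q,d} {r} {u} {w}
  V5: {r,s} {u} {b} {f}
  V12: {v} {e}
  V15: {b} {f}
  V23: {z,g} {a}
  V34: {w} {d}
  V45: {r} {u}
C dims 21,10; δ0: rk 10, SNF 1^10
Ȟ^0 = (21 − 10) − 0 = 11, so Ȟ^0 ≅ Z^11
Ȟ^1 = (10 − 0) − 10 = 0, so Ȟ^1 ≅ 0
Ȟ^2 = (0 − 0) − 0 = 0, so Ȟ^2 ≅ 0


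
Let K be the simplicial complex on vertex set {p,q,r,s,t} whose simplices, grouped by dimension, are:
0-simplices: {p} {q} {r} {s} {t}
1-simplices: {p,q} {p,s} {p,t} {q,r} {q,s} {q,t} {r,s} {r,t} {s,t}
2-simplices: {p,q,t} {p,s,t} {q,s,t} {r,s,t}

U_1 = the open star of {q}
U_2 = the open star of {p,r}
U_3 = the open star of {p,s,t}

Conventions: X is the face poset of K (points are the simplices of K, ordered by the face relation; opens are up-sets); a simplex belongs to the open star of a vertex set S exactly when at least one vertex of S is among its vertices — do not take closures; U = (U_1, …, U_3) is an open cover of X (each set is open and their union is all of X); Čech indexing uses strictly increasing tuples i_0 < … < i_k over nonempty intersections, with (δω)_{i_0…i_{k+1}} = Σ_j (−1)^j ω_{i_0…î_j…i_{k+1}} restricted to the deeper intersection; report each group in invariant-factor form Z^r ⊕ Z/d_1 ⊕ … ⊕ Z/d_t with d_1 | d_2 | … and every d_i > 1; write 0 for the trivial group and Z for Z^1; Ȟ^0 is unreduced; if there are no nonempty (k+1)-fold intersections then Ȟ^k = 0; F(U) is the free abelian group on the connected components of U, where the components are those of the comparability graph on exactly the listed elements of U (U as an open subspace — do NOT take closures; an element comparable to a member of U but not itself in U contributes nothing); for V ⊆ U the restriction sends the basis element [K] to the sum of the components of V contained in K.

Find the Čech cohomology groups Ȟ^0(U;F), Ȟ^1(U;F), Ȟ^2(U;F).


intersection data:
  U1={{q},{p,q},{q,r},{q,s},{q,t},{p,q,t},{q,s,t}} U2={{p},{r},{p,q},{p,s},{p,t},{q,r},{r,s},{r,t},{p,q,t},{p,s,t},{r,s,t}} U3={{p},{s},{t},{p,q},{p,s},{p,t},{q,s},{q,t},{r,s},{r,t},{s,t},{p,q,t},{p,s,t},{q,s,t},{r,s,t}}
  U12={{p,q},{q,r},{p,q,t}} U13={{p,q},{q,s},{q,t},{p,q,t},{q,s,t}} U23={{p},{p,q},{p,s},{p,t},{r,s},{r,t},{p,q,t},{p,s,t},{r,s,t}}
  U123={{p,q},{p,q,t}}
components per intersection:
  U1: {{q},{p,q},{q,r},{q,s},{q,t},{p,q,t},{q,s,t}}
  U2: {{p},{p,q},{p,s},{p,t},{p,q,t},{p,s,t}} {{r},{q,r},{r,s},{r,t},{r,s,t}}
  U3: {{p},{s},{t},{p,q},{p,s},{p,t},{q,s},{q,t},{r,s},{r,t},{s,t},{p,q,t},{p,s,t},{q,s,t},{r,s,t}}
  U12: {{p,q},{p,q,t}} {{q,r}}
  U13: {{p,q},{q,s},{q,t},{p,q,t},{q,s,t}}
  U23: {{p},{p,q},{p,s},{p,t},{p,q,t},{p,s,t}} {{r,s},{r,t},{r,s,t}}
  U123: {{p,q},{p,q,t}}
C dims 4,5,1; δ0: rk 3, SNF 1^3; δ1: rk 1, SNF 1^1
Ȟ^0 = (4 − 3) − 0 = 1, so Ȟ^0 ≅ Z
Ȟ^1 = (5 − 1) − 3 = 1, so Ȟ^1 ≅ Z
Ȟ^2 = (1 − 0) − 1 = 0, so Ȟ^2 ≅ 0

Ȟ^0 = Z,  Ȟ^1 = Z,  Ȟ^2 = 0


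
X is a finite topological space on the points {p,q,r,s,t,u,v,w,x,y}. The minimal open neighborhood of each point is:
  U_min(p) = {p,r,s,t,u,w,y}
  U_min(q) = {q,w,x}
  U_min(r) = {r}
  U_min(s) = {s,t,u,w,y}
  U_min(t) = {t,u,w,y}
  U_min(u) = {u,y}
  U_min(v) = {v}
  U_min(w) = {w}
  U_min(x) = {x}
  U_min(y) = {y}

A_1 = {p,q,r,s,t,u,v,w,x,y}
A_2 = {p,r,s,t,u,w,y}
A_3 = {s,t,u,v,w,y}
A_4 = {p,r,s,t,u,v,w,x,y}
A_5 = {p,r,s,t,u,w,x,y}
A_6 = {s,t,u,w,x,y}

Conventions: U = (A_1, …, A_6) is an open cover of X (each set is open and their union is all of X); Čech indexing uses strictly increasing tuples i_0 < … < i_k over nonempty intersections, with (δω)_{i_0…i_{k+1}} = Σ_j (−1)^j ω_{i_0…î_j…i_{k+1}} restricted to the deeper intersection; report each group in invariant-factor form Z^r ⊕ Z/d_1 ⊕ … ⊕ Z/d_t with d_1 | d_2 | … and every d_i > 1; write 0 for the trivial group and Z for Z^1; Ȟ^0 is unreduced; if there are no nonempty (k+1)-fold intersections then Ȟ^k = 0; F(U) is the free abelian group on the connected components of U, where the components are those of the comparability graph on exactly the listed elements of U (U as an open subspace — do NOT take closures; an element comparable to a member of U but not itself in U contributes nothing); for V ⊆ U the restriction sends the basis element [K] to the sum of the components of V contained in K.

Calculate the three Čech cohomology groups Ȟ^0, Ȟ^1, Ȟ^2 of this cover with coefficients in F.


nerve simplices:
  A12={p,r,s,t,u,w,y} A13={s,t,u,v,w,y} A14={p,r,s,t,u,v,w,x,y} A15={p,r,s,t,u,w,x,y} A16={s,t,u,w,x,y} A23={s,t,u,w,y} A24={p,r,s,t,u,w,y} A25={p,r,s,t,u,w,y} A26={s,t,u,w,y} A34={s,t,u,v,w,y} A35={s,t,u,w,y} A36={s,t,u,w,y} A45={p,r,s,t,u,w,x,y} A46={s,t,u,w,x,y} A56={s,t,u,w,x,y}
  A123={s,t,u,w,y} A124={p,r,s,t,u,w,y} A125={p,r,s,t,u,w,y} A126={s,t,u,w,y} A134={s,t,u,v,w,y} A135={s,t,u,w,y} A136={s,t,u,w,y} A145={p,r,s,t,u,w,x,y} A146={s,t,u,w,x,y} A156={s,t,u,w,x,y} A234={s,t,u,w,y} A235={s,t,u,w,y} A236={s,t,u,w,y} A245={p,r,s,t,u,w,y} A246={s,t,u,w,y} A256={s,t,u,w,y} A345={s,t,u,w,y} A346={s,t,u,w,y} A356={s,t,u,w,y} A456={s,t,u,w,x,y}
  A1234={s,t,u,w,y} A1235={s,t,u,w,y} A1236={s,t,u,w,y} A1245={p,r,s,t,u,w,y} A1246={s,t,u,w,y} A1256={s,t,u,w,y} A1345={s,t,u,w,y} A1346={s,t,u,w,y} A1356={s,t,u,w,y} A1456={s,t,u,w,x,y} A2345={s,t,u,w,y} A2346={s,t,u,w,y} A2356={s,t,u,w,y} A2456={s,t,u,w,y} A3456={s,t,u,w,y}
  A12345={s,t,u,w,y} A12346={s,t,u,w,y} A12356={s,t,u,w,y} A12456={s,t,u,w,y} A13456={s,t,u,w,y} A23456={s,t,u,w,y}
  A123456={s,t,u,w,y}
components per intersection:
  A1: {p,q,r,s,t,u,w,x,y} {v}
  A2: {p,r,s,t,u,w,y}
  A3: {s,t,u,w,y} {v}
  A4: {p,r,s,t,u,w,y} {v} {x}
  A5: {p,r,s,t,u,w,y} {x}
  A6: {s,t,u,w,y} {x}
  A12: {p,r,s,t,u,w,y}
  A13: {s,t,u,w,y} {v}
  A14: {p,r,s,t,u,w,y} {v} {x}
  A15: {p,r,s,t,u,w,y} {x}
  A16: {s,t,u,w,y} {x}
  A23: {s,t,u,w,y}
  A24: {p,r,s,t,u,w,y}
  A25: {p,r,s,t,u,w,y}
  A26: {s,t,u,w,y}
  A34: {s,t,u,w,y} {v}
  A35: {s,t,u,w,y}
  A36: {s,t,u,w,y}
  A45: {p,r,s,t,u,w,y} {x}
  A46: {s,t,u,w,y} {x}
  A56: {s,t,u,w,y} {x}
  A123: {s,t,u,w,y}
  A124: {p,r,s,t,u,w,y}
  A125: {p,r,s,t,u,w,y}
  A126: {s,t,u,w,y}
  A134: {s,t,u,w,y} {v}
  A135: {s,t,u,w,y}
  A136: {s,t,u,w,y}
  A145: {p,r,s,t,u,w,y} {x}
  A146: {s,t,u,w,y} {x}
  A156: {s,t,u,w,y} {x}
  A234: {s,t,u,w,y}
  A235: {s,t,u,w,y}
  A236: {s,t,u,w,y}
  A245: {p,r,s,t,u,w,y}
  A246: {s,t,u,w,y}
  A256: {s,t,u,w,y}
  A345: {s,t,u,w,y}
  A346: {s,t,u,w,y}
  A356: {s,t,u,w,y}
  A456: {s,t,u,w,y} {x}
  A1234: {s,t,u,w,y}
  A1235: {s,t,u,w,y}
  A1236: {s,t,u,w,y}
  A1245: {p,r,s,t,u,w,y}
  A1246: {s,t,u,w,y}
  A1256: {s,t,u,w,y}
  A1345: {s,t,u,w,y}
  A1346: {s,t,u,w,y}
  A1356: {s,t,u,w,y}
  A1456: {s,t,u,w,y} {x}
  A2345: {s,t,u,w,y}
  A2346: {s,t,u,w,y}
  A2356: {s,t,u,w,y}
  A2456: {s,t,u,w,y}
  A3456: {s,t,u,w,y}
  A12345: {s,t,u,w,y}
  A12346: {s,t,u,w,y}
  A12356: {s,t,u,w,y}
  A12456: {s,t,u,w,y}
  A13456: {s,t,u,w,y}
  A23456: {s,t,u,w,y}
  A123456: {s,t,u,w,y}
C dims 12,24,25,16; δ0: rk 10, SNF 1^10; δ1: rk 14, SNF 1^14; δ2: rk 11, SNF 1^11
degree 0: 12−10−0 = 2 → Ȟ^0 ≅ Z^2
degree 1: 24−14−10 = 0 → Ȟ^1 ≅ 0
degree 2: 25−11−14 = 0 → Ȟ^2 ≅ 0

Ȟ^0 ≅ Z^2, Ȟ^1 ≅ 0, Ȟ^2 ≅ 0


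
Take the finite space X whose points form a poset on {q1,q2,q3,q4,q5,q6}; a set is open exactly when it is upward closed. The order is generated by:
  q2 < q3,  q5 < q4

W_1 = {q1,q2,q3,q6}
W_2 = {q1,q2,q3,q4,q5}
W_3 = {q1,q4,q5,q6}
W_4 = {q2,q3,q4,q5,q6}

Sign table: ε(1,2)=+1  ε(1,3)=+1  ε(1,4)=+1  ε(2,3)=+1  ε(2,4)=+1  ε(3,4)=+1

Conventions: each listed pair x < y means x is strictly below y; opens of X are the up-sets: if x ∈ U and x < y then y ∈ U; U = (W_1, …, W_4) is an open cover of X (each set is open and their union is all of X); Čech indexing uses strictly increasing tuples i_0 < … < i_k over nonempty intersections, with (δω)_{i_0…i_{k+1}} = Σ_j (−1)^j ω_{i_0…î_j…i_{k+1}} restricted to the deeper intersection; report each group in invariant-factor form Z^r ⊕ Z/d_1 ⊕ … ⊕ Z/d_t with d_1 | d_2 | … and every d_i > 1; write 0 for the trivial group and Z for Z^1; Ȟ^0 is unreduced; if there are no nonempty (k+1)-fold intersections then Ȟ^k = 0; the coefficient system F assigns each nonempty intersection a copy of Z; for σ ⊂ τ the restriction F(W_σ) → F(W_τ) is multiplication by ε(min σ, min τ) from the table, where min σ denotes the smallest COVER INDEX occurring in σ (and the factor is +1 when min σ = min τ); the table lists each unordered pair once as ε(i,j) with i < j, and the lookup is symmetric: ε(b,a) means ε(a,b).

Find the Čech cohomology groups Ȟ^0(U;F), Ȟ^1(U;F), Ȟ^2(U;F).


Ȟ^0(U;F) ≅ Z; Ȟ^1(U;F) ≅ 0; Ȟ^2(U;F) ≅ Z

cover nerve:
  W12={q1,q2,q3} W13={q1,q6} W14={q2,q3,q6} W23={q1,q4,q5} W24={q2,q3,q4,q5} W34={q4,q5,q6}
  W123={q1} W124={q2,q3} W134={q6} W234={q4,q5}
C dims 4,6,4; δ0: rk 3, SNF 1^3; δ1: rk 3, SNF 1^3
Ȟ^0: (4−3)−0=1 ⇒ Z
Ȟ^1: (6−3)−3=0 ⇒ 0
Ȟ^2: (4−0)−3=1 ⇒ Z


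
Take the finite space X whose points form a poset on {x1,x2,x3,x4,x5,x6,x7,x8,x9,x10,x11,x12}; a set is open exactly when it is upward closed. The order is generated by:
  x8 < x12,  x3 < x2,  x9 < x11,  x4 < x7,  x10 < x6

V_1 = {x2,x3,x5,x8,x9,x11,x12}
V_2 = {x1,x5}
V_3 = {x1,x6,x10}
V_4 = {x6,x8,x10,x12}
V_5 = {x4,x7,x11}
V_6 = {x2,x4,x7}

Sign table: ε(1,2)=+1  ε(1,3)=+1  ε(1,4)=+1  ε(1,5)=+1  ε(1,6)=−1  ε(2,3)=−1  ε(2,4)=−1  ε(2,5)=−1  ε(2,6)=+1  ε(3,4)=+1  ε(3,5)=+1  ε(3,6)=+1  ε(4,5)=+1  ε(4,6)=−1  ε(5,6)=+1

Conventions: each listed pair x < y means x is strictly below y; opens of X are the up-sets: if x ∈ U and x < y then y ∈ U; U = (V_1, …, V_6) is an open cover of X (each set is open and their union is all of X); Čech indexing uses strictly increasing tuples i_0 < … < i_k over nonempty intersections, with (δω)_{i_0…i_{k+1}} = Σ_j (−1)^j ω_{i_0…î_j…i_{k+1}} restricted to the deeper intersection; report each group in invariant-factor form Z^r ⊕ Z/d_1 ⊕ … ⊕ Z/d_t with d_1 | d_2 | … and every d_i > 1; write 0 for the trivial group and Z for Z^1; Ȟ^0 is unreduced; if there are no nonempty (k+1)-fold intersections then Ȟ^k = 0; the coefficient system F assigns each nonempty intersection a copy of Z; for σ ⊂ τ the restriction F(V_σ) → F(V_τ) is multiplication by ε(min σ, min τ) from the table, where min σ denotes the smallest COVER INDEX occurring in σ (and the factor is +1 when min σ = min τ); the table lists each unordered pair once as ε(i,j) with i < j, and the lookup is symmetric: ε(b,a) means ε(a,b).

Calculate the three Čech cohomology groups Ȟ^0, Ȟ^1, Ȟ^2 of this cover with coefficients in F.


nonempty intersections:
  V12={x5} V14={x8,x12} V15={x11} V16={x2} V23={x1} V34={x6,x10} V56={x4,x7}
C dims 6,7; δ0: rk 6, SNF 1^5·2
Ȟ^0: (6−6)−0=0 ⇒ 0
Ȟ^1: (7−0)−6=1 plus torsion [2] ⇒ Z ⊕ Z/2
Ȟ^2: (0−0)−0=0 ⇒ 0

Ȟ^0(U;F) ≅ 0, Ȟ^1(U;F) ≅ Z ⊕ Z/2 and Ȟ^2(U;F) ≅ 0


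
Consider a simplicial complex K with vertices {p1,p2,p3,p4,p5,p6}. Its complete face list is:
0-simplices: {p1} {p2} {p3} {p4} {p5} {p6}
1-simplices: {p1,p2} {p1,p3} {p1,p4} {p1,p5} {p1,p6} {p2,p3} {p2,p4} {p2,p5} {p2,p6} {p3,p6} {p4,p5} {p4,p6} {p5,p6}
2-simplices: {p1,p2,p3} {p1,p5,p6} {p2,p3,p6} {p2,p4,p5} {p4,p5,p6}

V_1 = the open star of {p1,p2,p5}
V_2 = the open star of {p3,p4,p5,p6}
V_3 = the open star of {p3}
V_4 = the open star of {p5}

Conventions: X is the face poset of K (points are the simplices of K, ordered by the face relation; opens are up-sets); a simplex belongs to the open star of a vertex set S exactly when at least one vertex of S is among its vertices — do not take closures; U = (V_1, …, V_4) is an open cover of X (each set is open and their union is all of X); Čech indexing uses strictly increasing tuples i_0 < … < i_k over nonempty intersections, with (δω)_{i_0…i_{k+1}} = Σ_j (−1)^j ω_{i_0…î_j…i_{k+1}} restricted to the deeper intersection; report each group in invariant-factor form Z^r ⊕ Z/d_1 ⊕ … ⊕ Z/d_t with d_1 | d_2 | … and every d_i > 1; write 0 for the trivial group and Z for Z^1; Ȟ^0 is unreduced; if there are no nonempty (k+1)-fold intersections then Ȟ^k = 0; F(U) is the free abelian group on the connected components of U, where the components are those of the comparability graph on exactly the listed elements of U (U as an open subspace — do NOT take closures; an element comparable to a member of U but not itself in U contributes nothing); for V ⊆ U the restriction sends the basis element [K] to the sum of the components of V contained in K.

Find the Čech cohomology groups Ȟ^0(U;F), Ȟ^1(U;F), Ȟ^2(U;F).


nerve of the cover:
  V1={{p1},{p2},{p5},{p1,p2},{p1,p3},{p1,p4},{p1,p5},{p1,p6},{p2,p3},{p2,p4},{p2,p5},{p2,p6},{p4,p5},{p5,p6},{p1,p2,p3},{p1,p5,p6},{p2,p3,p6},{p2,p4,p5},{p4,p5,p6}} V2={{p3},{p4},{p5},{p6},{p1,p3},{p1,p4},{p1,p5},{p1,p6},{p2,p3},{p2,p4},{p2,p5},{p2,p6},{p3,p6},{p4,p5},{p4,p6},{p5,p6},{p1,p2,p3},{p1,p5,p6},{p2,p3,p6},{p2,p4,p5},{p4,p5,p6}} V3={{p3},{p1,p3},{p2,p3},{p3,p6},{p1,p2,p3},{p2,p3,p6}} V4={{p5},{p1,p5},{p2,p5},{p4,p5},{p5,p6},{p1,p5,p6},{p2,p4,p5},{p4,p5,p6}}
  V12={{p5},{p1,p3},{p1,p4},{p1,p5},{p1,p6},{p2,p3},{p2,p4},{p2,p5},{p2,p6},{p4,p5},{p5,p6},{p1,p2,p3},{p1,p5,p6},{p2,p3,p6},{p2,p4,p5},{p4,p5,p6}} V13={{p1,p3},{p2,p3},{p1,p2,p3},{p2,p3,p6}} V14={{p5},{p1,p5},{p2,p5},{p4,p5},{p5,p6},{p1,p5,p6},{p2,p4,p5},{p4,p5,p6}} V23={{p3},{p1,p3},{p2,p3},{p3,p6},{p1,p2,p3},{p2,p3,p6}} V24={{p5},{p1,p5},{p2,p5},{p4,p5},{p5,p6},{p1,p5,p6},{p2,p4,p5},{p4,p5,p6}}
  V123={{p1,p3},{p2,p3},{p1,p2,p3},{p2,p3,p6}} V124={{p5},{p1,p5},{p2,p5},{p4,p5},{p5,p6},{p1,p5,p6},{p2,p4,p5},{p4,p5,p6}}
components per intersection:
  V1: {{p1},{p2},{p5},{p1,p2},{p1,p3},{p1,p4},{p1,p5},{p1,p6},{p2,p3},{p2,p4},{p2,p5},{p2,p6},{p4,p5},{p5,p6},{p1,p2,p3},{p1,p5,p6},{p2,p3,p6},{p2,p4,p5},{p4,p5,p6}}
  V2: {{p3},{p4},{p5},{p6},{p1,p3},{p1,p4},{p1,p5},{p1,p6},{p2,p3},{p2,p4},{p2,p5},{p2,p6},{p3,p6},{p4,p5},{p4,p6},{p5,p6},{p1,p2,p3},{p1,p5,p6},{p2,p3,p6},{p2,p4,p5},{p4,p5,p6}}
  V3: {{p3},{p1,p3},{p2,p3},{p3,p6},{p1,p2,p3},{p2,p3,p6}}
  V4: {{p5},{p1,p5},{p2,p5},{p4,p5},{p5,p6},{p1,p5,p6},{p2,p4,p5},{p4,p5,p6}}
  V12: {{p5},{p1,p5},{p1,p6},{p2,p4},{p2,p5},{p4,p5},{p5,p6},{p1,p5,p6},{p2,p4,p5},{p4,p5,p6}} {{p1,p3},{p2,p3},{p2,p6},{p1,p2,p3},{p2,p3,p6}} {{p1,p4}}
  V13: {{p1,p3},{p2,p3},{p1,p2,p3},{p2,p3,p6}}
  V14: {{p5},{p1,p5},{p2,p5},{p4,p5},{p5,p6},{p1,p5,p6},{p2,p4,p5},{p4,p5,p6}}
  V23: {{p3},{p1,p3},{p2,p3},{p3,p6},{p1,p2,p3},{p2,p3,p6}}
  V24: {{p5},{p1,p5},{p2,p5},{p4,p5},{p5,p6},{p1,p5,p6},{p2,p4,p5},{p4,p5,p6}}
  V123: {{p1,p3},{p2,p3},{p1,p2,p3},{p2,p3,p6}}
  V124: {{p5},{p1,p5},{p2,p5},{p4,p5},{p5,p6},{p1,p5,p6},{p2,p4,p5},{p4,p5,p6}}
C dims 4,7,2; δ0: rk 3, SNF 1^3; δ1: rk 2, SNF 1^2
Ȟ^0 = (4 − 3) − 0 = 1, so Ȟ^0 ≅ Z
Ȟ^1 = (7 − 2) − 3 = 2, so Ȟ^1 ≅ Z^2
Ȟ^2 = (2 − 0) − 2 = 0, so Ȟ^2 ≅ 0

Ȟ^0 = Z, Ȟ^1 = Z^2, Ȟ^2 = 0


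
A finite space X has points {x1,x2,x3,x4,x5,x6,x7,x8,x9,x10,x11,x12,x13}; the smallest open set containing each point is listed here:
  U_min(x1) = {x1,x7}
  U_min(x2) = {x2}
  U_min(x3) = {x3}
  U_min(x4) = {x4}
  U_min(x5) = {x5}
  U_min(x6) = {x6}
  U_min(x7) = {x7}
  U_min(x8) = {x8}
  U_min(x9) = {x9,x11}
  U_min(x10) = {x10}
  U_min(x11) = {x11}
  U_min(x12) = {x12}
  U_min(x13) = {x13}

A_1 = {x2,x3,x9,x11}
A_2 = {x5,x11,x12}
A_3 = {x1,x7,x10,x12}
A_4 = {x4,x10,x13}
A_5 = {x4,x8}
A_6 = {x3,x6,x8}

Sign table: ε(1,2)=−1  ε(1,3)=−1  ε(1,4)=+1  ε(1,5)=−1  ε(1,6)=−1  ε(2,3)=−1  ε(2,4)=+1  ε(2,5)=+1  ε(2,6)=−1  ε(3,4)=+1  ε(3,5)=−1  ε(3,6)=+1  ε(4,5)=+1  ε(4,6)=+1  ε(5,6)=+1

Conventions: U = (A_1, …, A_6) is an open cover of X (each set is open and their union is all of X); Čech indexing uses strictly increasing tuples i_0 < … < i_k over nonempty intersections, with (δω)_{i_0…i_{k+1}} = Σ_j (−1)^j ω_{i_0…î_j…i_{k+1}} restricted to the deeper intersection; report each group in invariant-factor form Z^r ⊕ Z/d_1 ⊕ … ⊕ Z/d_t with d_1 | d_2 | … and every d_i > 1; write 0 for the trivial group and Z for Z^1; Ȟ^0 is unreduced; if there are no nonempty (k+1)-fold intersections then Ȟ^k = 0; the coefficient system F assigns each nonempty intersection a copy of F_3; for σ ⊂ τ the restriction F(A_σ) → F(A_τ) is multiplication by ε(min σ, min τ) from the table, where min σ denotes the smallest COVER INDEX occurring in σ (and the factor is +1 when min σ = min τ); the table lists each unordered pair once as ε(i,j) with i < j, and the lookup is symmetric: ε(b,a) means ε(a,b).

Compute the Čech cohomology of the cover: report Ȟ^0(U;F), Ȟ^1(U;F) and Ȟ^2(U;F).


Ȟ^0 = 0, Ȟ^1 = 0 and Ȟ^2 = 0

cover nerve:
  A12={x11} A16={x3} A23={x12} A34={x10} A45={x4} A56={x8}
C dims 6,6; δ0: rk_F3 6
Ȟ^0: (6−6)−0=0 ⇒ 0
Ȟ^1: (6−0)−6=0 ⇒ 0
Ȟ^2: (0−0)−0=0 ⇒ 0


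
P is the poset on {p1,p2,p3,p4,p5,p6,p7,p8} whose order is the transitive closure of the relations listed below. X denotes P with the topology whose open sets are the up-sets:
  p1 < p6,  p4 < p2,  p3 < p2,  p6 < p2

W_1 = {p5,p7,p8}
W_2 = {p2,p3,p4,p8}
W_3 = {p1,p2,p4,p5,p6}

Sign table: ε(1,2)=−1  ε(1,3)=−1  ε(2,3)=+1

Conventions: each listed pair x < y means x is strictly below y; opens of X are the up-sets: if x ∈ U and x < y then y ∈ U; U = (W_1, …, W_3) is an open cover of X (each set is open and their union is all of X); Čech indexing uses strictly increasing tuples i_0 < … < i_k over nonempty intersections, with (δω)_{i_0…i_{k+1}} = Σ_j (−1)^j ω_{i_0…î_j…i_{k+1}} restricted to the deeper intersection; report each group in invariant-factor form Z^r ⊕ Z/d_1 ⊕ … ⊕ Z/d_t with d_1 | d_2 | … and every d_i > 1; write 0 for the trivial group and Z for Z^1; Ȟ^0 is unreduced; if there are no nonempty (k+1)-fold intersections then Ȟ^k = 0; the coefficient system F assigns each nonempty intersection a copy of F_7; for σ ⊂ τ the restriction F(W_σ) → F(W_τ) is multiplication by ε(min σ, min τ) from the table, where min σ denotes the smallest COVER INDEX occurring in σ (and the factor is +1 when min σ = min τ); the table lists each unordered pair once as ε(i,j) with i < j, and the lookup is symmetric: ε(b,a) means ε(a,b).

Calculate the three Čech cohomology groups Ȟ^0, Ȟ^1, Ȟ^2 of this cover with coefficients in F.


nerve of the cover:
  W12={p8} W13={p5} W23={p2,p4}
C dims 3,3; δ0: rk_F7 2
Ȟ^0 = (3 − 2) − 0 = 1, so Ȟ^0 ≅ Z/7
Ȟ^1 = (3 − 0) − 2 = 1, so Ȟ^1 ≅ Z/7
Ȟ^2 = (0 − 0) − 0 = 0, so Ȟ^2 ≅ 0

Ȟ^0 ≅ Z/7, Ȟ^1 ≅ Z/7, Ȟ^2 ≅ 0
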